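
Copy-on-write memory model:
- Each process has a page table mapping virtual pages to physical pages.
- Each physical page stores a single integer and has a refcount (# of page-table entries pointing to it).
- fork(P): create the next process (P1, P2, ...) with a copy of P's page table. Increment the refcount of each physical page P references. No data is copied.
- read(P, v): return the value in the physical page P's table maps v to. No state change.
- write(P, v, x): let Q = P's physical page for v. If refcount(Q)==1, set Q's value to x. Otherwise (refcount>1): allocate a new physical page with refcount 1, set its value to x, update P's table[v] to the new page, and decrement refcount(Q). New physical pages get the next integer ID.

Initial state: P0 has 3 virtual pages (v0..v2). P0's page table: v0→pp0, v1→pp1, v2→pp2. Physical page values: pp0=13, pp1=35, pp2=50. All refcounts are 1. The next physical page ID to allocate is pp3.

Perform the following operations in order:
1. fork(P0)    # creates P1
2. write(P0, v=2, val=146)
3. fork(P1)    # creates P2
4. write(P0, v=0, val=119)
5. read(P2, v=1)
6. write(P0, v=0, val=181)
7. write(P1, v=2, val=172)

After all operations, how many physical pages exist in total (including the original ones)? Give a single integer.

Op 1: fork(P0) -> P1. 3 ppages; refcounts: pp0:2 pp1:2 pp2:2
Op 2: write(P0, v2, 146). refcount(pp2)=2>1 -> COPY to pp3. 4 ppages; refcounts: pp0:2 pp1:2 pp2:1 pp3:1
Op 3: fork(P1) -> P2. 4 ppages; refcounts: pp0:3 pp1:3 pp2:2 pp3:1
Op 4: write(P0, v0, 119). refcount(pp0)=3>1 -> COPY to pp4. 5 ppages; refcounts: pp0:2 pp1:3 pp2:2 pp3:1 pp4:1
Op 5: read(P2, v1) -> 35. No state change.
Op 6: write(P0, v0, 181). refcount(pp4)=1 -> write in place. 5 ppages; refcounts: pp0:2 pp1:3 pp2:2 pp3:1 pp4:1
Op 7: write(P1, v2, 172). refcount(pp2)=2>1 -> COPY to pp5. 6 ppages; refcounts: pp0:2 pp1:3 pp2:1 pp3:1 pp4:1 pp5:1

Answer: 6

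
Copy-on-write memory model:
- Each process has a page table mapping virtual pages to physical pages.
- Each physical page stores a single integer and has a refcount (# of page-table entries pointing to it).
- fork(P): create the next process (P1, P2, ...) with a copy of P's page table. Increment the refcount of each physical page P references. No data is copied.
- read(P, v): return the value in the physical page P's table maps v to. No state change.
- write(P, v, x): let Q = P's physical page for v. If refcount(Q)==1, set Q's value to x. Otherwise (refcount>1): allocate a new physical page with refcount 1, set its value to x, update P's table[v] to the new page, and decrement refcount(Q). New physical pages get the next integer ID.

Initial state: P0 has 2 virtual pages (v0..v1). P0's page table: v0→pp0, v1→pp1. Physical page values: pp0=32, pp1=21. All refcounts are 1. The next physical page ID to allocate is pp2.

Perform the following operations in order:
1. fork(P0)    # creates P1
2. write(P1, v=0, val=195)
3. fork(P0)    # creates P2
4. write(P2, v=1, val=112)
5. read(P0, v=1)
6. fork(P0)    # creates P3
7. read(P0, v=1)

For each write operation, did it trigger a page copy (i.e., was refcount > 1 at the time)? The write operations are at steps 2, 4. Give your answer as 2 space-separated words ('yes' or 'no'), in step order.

Op 1: fork(P0) -> P1. 2 ppages; refcounts: pp0:2 pp1:2
Op 2: write(P1, v0, 195). refcount(pp0)=2>1 -> COPY to pp2. 3 ppages; refcounts: pp0:1 pp1:2 pp2:1
Op 3: fork(P0) -> P2. 3 ppages; refcounts: pp0:2 pp1:3 pp2:1
Op 4: write(P2, v1, 112). refcount(pp1)=3>1 -> COPY to pp3. 4 ppages; refcounts: pp0:2 pp1:2 pp2:1 pp3:1
Op 5: read(P0, v1) -> 21. No state change.
Op 6: fork(P0) -> P3. 4 ppages; refcounts: pp0:3 pp1:3 pp2:1 pp3:1
Op 7: read(P0, v1) -> 21. No state change.

yes yes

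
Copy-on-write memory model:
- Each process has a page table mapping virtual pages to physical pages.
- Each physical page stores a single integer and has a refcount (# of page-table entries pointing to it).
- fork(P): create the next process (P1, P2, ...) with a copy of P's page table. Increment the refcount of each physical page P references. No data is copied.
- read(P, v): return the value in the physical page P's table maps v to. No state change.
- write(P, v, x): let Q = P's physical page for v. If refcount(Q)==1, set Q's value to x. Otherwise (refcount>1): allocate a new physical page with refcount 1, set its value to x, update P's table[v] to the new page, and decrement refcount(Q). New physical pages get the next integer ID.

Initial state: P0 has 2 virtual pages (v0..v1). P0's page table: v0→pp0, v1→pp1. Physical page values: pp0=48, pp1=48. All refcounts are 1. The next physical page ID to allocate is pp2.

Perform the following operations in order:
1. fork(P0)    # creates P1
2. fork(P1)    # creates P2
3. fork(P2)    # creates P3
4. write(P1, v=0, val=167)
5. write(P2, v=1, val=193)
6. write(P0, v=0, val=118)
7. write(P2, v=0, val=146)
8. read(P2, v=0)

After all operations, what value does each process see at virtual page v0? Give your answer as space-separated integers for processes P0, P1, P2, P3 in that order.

Op 1: fork(P0) -> P1. 2 ppages; refcounts: pp0:2 pp1:2
Op 2: fork(P1) -> P2. 2 ppages; refcounts: pp0:3 pp1:3
Op 3: fork(P2) -> P3. 2 ppages; refcounts: pp0:4 pp1:4
Op 4: write(P1, v0, 167). refcount(pp0)=4>1 -> COPY to pp2. 3 ppages; refcounts: pp0:3 pp1:4 pp2:1
Op 5: write(P2, v1, 193). refcount(pp1)=4>1 -> COPY to pp3. 4 ppages; refcounts: pp0:3 pp1:3 pp2:1 pp3:1
Op 6: write(P0, v0, 118). refcount(pp0)=3>1 -> COPY to pp4. 5 ppages; refcounts: pp0:2 pp1:3 pp2:1 pp3:1 pp4:1
Op 7: write(P2, v0, 146). refcount(pp0)=2>1 -> COPY to pp5. 6 ppages; refcounts: pp0:1 pp1:3 pp2:1 pp3:1 pp4:1 pp5:1
Op 8: read(P2, v0) -> 146. No state change.
P0: v0 -> pp4 = 118
P1: v0 -> pp2 = 167
P2: v0 -> pp5 = 146
P3: v0 -> pp0 = 48

Answer: 118 167 146 48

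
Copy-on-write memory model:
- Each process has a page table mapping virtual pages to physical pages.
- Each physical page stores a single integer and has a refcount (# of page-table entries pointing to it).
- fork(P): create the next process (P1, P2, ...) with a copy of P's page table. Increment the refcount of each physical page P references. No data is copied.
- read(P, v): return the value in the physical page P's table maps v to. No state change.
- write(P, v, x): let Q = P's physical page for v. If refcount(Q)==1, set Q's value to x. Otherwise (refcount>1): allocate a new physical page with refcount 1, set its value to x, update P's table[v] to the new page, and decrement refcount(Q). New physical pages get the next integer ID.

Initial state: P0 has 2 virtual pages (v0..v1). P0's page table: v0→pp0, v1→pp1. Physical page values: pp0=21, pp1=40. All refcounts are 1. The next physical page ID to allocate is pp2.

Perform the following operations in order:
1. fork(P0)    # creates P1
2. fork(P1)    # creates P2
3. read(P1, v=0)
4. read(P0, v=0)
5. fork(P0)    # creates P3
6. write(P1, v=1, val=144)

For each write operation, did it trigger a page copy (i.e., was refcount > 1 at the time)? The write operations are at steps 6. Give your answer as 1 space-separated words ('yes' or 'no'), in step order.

Op 1: fork(P0) -> P1. 2 ppages; refcounts: pp0:2 pp1:2
Op 2: fork(P1) -> P2. 2 ppages; refcounts: pp0:3 pp1:3
Op 3: read(P1, v0) -> 21. No state change.
Op 4: read(P0, v0) -> 21. No state change.
Op 5: fork(P0) -> P3. 2 ppages; refcounts: pp0:4 pp1:4
Op 6: write(P1, v1, 144). refcount(pp1)=4>1 -> COPY to pp2. 3 ppages; refcounts: pp0:4 pp1:3 pp2:1

yes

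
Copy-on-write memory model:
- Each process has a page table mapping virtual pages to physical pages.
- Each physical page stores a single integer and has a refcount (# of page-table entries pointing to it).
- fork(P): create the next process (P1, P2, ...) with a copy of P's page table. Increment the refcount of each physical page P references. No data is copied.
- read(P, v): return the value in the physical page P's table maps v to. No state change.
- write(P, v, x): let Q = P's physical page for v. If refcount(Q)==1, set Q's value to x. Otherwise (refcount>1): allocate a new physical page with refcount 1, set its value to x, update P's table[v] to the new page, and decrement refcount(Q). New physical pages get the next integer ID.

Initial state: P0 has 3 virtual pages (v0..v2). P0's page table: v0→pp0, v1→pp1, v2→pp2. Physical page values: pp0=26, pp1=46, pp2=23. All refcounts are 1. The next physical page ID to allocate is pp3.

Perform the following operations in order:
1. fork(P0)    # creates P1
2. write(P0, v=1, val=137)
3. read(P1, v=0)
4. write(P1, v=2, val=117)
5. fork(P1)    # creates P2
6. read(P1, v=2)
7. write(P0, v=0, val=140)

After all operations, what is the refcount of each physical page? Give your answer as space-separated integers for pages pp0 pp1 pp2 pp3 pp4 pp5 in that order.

Op 1: fork(P0) -> P1. 3 ppages; refcounts: pp0:2 pp1:2 pp2:2
Op 2: write(P0, v1, 137). refcount(pp1)=2>1 -> COPY to pp3. 4 ppages; refcounts: pp0:2 pp1:1 pp2:2 pp3:1
Op 3: read(P1, v0) -> 26. No state change.
Op 4: write(P1, v2, 117). refcount(pp2)=2>1 -> COPY to pp4. 5 ppages; refcounts: pp0:2 pp1:1 pp2:1 pp3:1 pp4:1
Op 5: fork(P1) -> P2. 5 ppages; refcounts: pp0:3 pp1:2 pp2:1 pp3:1 pp4:2
Op 6: read(P1, v2) -> 117. No state change.
Op 7: write(P0, v0, 140). refcount(pp0)=3>1 -> COPY to pp5. 6 ppages; refcounts: pp0:2 pp1:2 pp2:1 pp3:1 pp4:2 pp5:1

Answer: 2 2 1 1 2 1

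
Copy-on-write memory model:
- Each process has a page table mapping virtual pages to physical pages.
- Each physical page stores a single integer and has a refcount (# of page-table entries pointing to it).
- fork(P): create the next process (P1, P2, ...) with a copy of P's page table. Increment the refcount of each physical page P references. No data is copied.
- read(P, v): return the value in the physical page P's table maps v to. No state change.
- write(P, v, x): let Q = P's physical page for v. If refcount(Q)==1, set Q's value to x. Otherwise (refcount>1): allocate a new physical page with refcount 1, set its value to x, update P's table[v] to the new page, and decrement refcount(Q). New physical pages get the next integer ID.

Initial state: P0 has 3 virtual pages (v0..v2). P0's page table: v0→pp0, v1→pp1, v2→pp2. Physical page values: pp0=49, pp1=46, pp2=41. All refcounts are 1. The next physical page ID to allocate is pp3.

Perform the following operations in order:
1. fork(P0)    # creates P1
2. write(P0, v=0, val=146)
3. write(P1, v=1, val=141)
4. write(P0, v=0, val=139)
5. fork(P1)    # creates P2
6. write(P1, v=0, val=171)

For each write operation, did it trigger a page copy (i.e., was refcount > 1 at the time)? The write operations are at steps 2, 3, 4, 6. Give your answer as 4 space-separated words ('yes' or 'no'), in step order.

Op 1: fork(P0) -> P1. 3 ppages; refcounts: pp0:2 pp1:2 pp2:2
Op 2: write(P0, v0, 146). refcount(pp0)=2>1 -> COPY to pp3. 4 ppages; refcounts: pp0:1 pp1:2 pp2:2 pp3:1
Op 3: write(P1, v1, 141). refcount(pp1)=2>1 -> COPY to pp4. 5 ppages; refcounts: pp0:1 pp1:1 pp2:2 pp3:1 pp4:1
Op 4: write(P0, v0, 139). refcount(pp3)=1 -> write in place. 5 ppages; refcounts: pp0:1 pp1:1 pp2:2 pp3:1 pp4:1
Op 5: fork(P1) -> P2. 5 ppages; refcounts: pp0:2 pp1:1 pp2:3 pp3:1 pp4:2
Op 6: write(P1, v0, 171). refcount(pp0)=2>1 -> COPY to pp5. 6 ppages; refcounts: pp0:1 pp1:1 pp2:3 pp3:1 pp4:2 pp5:1

yes yes no yes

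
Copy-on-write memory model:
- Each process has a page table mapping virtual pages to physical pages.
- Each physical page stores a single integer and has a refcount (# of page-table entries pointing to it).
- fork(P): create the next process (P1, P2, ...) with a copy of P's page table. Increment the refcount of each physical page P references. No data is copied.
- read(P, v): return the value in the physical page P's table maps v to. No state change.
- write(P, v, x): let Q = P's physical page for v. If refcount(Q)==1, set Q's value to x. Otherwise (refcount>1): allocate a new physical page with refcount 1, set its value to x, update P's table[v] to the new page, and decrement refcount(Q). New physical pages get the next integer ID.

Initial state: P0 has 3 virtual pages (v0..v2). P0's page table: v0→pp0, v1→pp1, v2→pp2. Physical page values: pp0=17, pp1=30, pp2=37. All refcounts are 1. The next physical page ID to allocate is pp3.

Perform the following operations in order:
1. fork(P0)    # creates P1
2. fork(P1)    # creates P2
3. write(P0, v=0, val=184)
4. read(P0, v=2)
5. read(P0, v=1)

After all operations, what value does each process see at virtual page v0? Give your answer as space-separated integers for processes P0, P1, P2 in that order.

Answer: 184 17 17

Derivation:
Op 1: fork(P0) -> P1. 3 ppages; refcounts: pp0:2 pp1:2 pp2:2
Op 2: fork(P1) -> P2. 3 ppages; refcounts: pp0:3 pp1:3 pp2:3
Op 3: write(P0, v0, 184). refcount(pp0)=3>1 -> COPY to pp3. 4 ppages; refcounts: pp0:2 pp1:3 pp2:3 pp3:1
Op 4: read(P0, v2) -> 37. No state change.
Op 5: read(P0, v1) -> 30. No state change.
P0: v0 -> pp3 = 184
P1: v0 -> pp0 = 17
P2: v0 -> pp0 = 17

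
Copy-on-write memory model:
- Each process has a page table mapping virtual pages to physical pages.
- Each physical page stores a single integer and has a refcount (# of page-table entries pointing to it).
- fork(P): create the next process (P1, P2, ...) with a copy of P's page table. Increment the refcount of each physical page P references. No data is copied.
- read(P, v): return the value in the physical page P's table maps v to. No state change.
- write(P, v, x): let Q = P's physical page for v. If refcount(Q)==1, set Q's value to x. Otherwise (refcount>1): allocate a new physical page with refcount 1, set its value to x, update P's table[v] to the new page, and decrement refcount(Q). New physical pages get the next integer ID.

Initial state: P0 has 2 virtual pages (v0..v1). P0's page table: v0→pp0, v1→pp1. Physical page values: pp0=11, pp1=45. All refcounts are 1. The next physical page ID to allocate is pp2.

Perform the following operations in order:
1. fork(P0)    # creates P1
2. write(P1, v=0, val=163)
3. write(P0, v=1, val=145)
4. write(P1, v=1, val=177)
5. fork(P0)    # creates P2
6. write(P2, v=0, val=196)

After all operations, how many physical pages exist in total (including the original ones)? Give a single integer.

Op 1: fork(P0) -> P1. 2 ppages; refcounts: pp0:2 pp1:2
Op 2: write(P1, v0, 163). refcount(pp0)=2>1 -> COPY to pp2. 3 ppages; refcounts: pp0:1 pp1:2 pp2:1
Op 3: write(P0, v1, 145). refcount(pp1)=2>1 -> COPY to pp3. 4 ppages; refcounts: pp0:1 pp1:1 pp2:1 pp3:1
Op 4: write(P1, v1, 177). refcount(pp1)=1 -> write in place. 4 ppages; refcounts: pp0:1 pp1:1 pp2:1 pp3:1
Op 5: fork(P0) -> P2. 4 ppages; refcounts: pp0:2 pp1:1 pp2:1 pp3:2
Op 6: write(P2, v0, 196). refcount(pp0)=2>1 -> COPY to pp4. 5 ppages; refcounts: pp0:1 pp1:1 pp2:1 pp3:2 pp4:1

Answer: 5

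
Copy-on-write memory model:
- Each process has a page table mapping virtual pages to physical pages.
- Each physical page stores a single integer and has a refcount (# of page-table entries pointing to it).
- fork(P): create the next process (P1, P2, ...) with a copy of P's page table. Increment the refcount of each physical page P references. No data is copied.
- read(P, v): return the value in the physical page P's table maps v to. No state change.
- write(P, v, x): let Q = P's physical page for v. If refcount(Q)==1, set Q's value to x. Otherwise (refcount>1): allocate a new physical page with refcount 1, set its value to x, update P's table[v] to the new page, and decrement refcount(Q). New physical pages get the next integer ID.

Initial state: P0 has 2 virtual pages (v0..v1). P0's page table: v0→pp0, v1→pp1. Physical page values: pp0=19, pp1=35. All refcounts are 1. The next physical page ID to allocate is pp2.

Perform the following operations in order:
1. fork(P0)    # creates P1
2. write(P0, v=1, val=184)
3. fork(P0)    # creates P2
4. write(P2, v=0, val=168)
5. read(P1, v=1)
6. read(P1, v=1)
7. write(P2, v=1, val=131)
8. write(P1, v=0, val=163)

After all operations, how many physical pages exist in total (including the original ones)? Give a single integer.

Answer: 6

Derivation:
Op 1: fork(P0) -> P1. 2 ppages; refcounts: pp0:2 pp1:2
Op 2: write(P0, v1, 184). refcount(pp1)=2>1 -> COPY to pp2. 3 ppages; refcounts: pp0:2 pp1:1 pp2:1
Op 3: fork(P0) -> P2. 3 ppages; refcounts: pp0:3 pp1:1 pp2:2
Op 4: write(P2, v0, 168). refcount(pp0)=3>1 -> COPY to pp3. 4 ppages; refcounts: pp0:2 pp1:1 pp2:2 pp3:1
Op 5: read(P1, v1) -> 35. No state change.
Op 6: read(P1, v1) -> 35. No state change.
Op 7: write(P2, v1, 131). refcount(pp2)=2>1 -> COPY to pp4. 5 ppages; refcounts: pp0:2 pp1:1 pp2:1 pp3:1 pp4:1
Op 8: write(P1, v0, 163). refcount(pp0)=2>1 -> COPY to pp5. 6 ppages; refcounts: pp0:1 pp1:1 pp2:1 pp3:1 pp4:1 pp5:1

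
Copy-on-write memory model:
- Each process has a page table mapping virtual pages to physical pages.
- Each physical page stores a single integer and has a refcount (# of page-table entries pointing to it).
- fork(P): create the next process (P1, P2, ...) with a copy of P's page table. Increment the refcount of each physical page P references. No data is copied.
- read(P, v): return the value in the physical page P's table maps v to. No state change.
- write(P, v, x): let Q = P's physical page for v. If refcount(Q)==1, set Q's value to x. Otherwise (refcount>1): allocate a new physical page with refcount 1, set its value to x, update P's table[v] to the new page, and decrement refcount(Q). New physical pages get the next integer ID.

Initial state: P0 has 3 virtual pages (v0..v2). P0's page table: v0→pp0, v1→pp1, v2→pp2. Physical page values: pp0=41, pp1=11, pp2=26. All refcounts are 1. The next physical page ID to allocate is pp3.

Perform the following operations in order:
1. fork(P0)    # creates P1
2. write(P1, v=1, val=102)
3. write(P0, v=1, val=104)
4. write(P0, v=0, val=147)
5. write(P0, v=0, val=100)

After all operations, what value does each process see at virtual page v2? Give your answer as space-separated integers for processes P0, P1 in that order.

Answer: 26 26

Derivation:
Op 1: fork(P0) -> P1. 3 ppages; refcounts: pp0:2 pp1:2 pp2:2
Op 2: write(P1, v1, 102). refcount(pp1)=2>1 -> COPY to pp3. 4 ppages; refcounts: pp0:2 pp1:1 pp2:2 pp3:1
Op 3: write(P0, v1, 104). refcount(pp1)=1 -> write in place. 4 ppages; refcounts: pp0:2 pp1:1 pp2:2 pp3:1
Op 4: write(P0, v0, 147). refcount(pp0)=2>1 -> COPY to pp4. 5 ppages; refcounts: pp0:1 pp1:1 pp2:2 pp3:1 pp4:1
Op 5: write(P0, v0, 100). refcount(pp4)=1 -> write in place. 5 ppages; refcounts: pp0:1 pp1:1 pp2:2 pp3:1 pp4:1
P0: v2 -> pp2 = 26
P1: v2 -> pp2 = 26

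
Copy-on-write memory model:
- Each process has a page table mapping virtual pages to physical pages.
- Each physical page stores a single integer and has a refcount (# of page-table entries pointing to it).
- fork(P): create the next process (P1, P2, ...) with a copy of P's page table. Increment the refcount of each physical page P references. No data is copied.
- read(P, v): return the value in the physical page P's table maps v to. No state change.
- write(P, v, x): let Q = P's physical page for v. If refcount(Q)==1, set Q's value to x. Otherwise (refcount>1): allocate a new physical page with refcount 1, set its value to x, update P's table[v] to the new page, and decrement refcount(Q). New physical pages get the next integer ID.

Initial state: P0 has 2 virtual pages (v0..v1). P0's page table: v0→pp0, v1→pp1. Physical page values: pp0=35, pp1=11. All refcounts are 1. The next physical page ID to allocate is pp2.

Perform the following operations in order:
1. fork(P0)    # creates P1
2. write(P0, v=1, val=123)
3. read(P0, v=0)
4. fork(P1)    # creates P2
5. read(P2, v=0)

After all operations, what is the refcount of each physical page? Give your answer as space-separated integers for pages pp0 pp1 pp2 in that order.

Op 1: fork(P0) -> P1. 2 ppages; refcounts: pp0:2 pp1:2
Op 2: write(P0, v1, 123). refcount(pp1)=2>1 -> COPY to pp2. 3 ppages; refcounts: pp0:2 pp1:1 pp2:1
Op 3: read(P0, v0) -> 35. No state change.
Op 4: fork(P1) -> P2. 3 ppages; refcounts: pp0:3 pp1:2 pp2:1
Op 5: read(P2, v0) -> 35. No state change.

Answer: 3 2 1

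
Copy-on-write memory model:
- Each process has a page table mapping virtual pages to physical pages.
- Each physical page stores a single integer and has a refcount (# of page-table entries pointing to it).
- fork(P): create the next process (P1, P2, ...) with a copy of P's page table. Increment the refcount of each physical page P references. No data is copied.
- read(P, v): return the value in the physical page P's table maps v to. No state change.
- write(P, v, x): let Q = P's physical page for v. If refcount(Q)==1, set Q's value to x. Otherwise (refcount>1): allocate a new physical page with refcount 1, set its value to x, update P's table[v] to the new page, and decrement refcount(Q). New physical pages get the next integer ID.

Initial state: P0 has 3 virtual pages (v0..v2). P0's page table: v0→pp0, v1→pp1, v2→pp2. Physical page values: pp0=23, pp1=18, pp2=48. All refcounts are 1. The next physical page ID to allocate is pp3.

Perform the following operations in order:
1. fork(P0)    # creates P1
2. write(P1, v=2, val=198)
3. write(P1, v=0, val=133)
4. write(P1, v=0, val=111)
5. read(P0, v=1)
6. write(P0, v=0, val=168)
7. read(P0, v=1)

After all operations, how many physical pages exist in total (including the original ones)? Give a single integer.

Answer: 5

Derivation:
Op 1: fork(P0) -> P1. 3 ppages; refcounts: pp0:2 pp1:2 pp2:2
Op 2: write(P1, v2, 198). refcount(pp2)=2>1 -> COPY to pp3. 4 ppages; refcounts: pp0:2 pp1:2 pp2:1 pp3:1
Op 3: write(P1, v0, 133). refcount(pp0)=2>1 -> COPY to pp4. 5 ppages; refcounts: pp0:1 pp1:2 pp2:1 pp3:1 pp4:1
Op 4: write(P1, v0, 111). refcount(pp4)=1 -> write in place. 5 ppages; refcounts: pp0:1 pp1:2 pp2:1 pp3:1 pp4:1
Op 5: read(P0, v1) -> 18. No state change.
Op 6: write(P0, v0, 168). refcount(pp0)=1 -> write in place. 5 ppages; refcounts: pp0:1 pp1:2 pp2:1 pp3:1 pp4:1
Op 7: read(P0, v1) -> 18. No state change.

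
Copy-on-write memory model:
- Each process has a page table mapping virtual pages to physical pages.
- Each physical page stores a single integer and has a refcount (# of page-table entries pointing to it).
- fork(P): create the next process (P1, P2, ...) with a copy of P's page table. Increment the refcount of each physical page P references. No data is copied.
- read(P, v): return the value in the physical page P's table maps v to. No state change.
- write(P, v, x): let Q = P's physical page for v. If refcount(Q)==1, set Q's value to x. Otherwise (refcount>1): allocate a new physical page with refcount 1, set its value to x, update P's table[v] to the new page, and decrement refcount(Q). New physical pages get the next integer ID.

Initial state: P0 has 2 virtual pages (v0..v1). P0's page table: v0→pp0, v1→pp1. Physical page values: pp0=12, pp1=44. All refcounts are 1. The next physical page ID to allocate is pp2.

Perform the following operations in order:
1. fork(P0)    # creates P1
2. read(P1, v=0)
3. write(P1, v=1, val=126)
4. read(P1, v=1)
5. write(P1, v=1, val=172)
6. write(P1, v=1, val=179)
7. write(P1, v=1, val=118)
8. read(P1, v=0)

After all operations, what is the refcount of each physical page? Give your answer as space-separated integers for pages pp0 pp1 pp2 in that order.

Op 1: fork(P0) -> P1. 2 ppages; refcounts: pp0:2 pp1:2
Op 2: read(P1, v0) -> 12. No state change.
Op 3: write(P1, v1, 126). refcount(pp1)=2>1 -> COPY to pp2. 3 ppages; refcounts: pp0:2 pp1:1 pp2:1
Op 4: read(P1, v1) -> 126. No state change.
Op 5: write(P1, v1, 172). refcount(pp2)=1 -> write in place. 3 ppages; refcounts: pp0:2 pp1:1 pp2:1
Op 6: write(P1, v1, 179). refcount(pp2)=1 -> write in place. 3 ppages; refcounts: pp0:2 pp1:1 pp2:1
Op 7: write(P1, v1, 118). refcount(pp2)=1 -> write in place. 3 ppages; refcounts: pp0:2 pp1:1 pp2:1
Op 8: read(P1, v0) -> 12. No state change.

Answer: 2 1 1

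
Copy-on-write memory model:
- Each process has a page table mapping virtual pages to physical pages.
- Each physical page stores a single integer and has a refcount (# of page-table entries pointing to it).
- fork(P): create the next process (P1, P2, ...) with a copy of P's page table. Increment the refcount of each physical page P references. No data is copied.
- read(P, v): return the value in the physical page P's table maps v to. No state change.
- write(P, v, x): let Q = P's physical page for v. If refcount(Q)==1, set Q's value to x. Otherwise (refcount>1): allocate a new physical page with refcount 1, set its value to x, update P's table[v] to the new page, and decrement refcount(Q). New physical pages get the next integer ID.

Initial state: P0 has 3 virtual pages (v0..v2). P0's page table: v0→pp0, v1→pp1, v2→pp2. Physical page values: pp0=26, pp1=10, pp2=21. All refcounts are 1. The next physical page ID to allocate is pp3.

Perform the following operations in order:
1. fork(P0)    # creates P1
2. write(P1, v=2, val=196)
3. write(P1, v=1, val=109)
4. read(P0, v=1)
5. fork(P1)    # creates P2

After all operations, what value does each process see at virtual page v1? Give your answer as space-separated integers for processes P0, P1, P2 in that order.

Answer: 10 109 109

Derivation:
Op 1: fork(P0) -> P1. 3 ppages; refcounts: pp0:2 pp1:2 pp2:2
Op 2: write(P1, v2, 196). refcount(pp2)=2>1 -> COPY to pp3. 4 ppages; refcounts: pp0:2 pp1:2 pp2:1 pp3:1
Op 3: write(P1, v1, 109). refcount(pp1)=2>1 -> COPY to pp4. 5 ppages; refcounts: pp0:2 pp1:1 pp2:1 pp3:1 pp4:1
Op 4: read(P0, v1) -> 10. No state change.
Op 5: fork(P1) -> P2. 5 ppages; refcounts: pp0:3 pp1:1 pp2:1 pp3:2 pp4:2
P0: v1 -> pp1 = 10
P1: v1 -> pp4 = 109
P2: v1 -> pp4 = 109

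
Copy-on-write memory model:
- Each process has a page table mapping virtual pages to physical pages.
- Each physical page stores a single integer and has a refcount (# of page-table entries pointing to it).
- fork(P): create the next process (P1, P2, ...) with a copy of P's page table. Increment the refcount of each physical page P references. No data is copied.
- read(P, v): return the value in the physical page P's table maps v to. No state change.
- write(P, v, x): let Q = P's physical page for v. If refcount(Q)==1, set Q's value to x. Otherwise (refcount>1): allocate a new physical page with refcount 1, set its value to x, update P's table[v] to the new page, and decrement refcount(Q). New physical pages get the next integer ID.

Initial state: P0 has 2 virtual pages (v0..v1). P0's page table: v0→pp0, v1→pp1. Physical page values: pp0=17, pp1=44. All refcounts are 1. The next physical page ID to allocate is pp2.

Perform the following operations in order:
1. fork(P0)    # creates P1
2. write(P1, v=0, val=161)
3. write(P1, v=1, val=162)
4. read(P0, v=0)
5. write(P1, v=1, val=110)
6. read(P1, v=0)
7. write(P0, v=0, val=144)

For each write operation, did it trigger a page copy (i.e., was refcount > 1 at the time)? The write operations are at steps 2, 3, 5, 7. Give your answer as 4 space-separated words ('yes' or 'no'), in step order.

Op 1: fork(P0) -> P1. 2 ppages; refcounts: pp0:2 pp1:2
Op 2: write(P1, v0, 161). refcount(pp0)=2>1 -> COPY to pp2. 3 ppages; refcounts: pp0:1 pp1:2 pp2:1
Op 3: write(P1, v1, 162). refcount(pp1)=2>1 -> COPY to pp3. 4 ppages; refcounts: pp0:1 pp1:1 pp2:1 pp3:1
Op 4: read(P0, v0) -> 17. No state change.
Op 5: write(P1, v1, 110). refcount(pp3)=1 -> write in place. 4 ppages; refcounts: pp0:1 pp1:1 pp2:1 pp3:1
Op 6: read(P1, v0) -> 161. No state change.
Op 7: write(P0, v0, 144). refcount(pp0)=1 -> write in place. 4 ppages; refcounts: pp0:1 pp1:1 pp2:1 pp3:1

yes yes no no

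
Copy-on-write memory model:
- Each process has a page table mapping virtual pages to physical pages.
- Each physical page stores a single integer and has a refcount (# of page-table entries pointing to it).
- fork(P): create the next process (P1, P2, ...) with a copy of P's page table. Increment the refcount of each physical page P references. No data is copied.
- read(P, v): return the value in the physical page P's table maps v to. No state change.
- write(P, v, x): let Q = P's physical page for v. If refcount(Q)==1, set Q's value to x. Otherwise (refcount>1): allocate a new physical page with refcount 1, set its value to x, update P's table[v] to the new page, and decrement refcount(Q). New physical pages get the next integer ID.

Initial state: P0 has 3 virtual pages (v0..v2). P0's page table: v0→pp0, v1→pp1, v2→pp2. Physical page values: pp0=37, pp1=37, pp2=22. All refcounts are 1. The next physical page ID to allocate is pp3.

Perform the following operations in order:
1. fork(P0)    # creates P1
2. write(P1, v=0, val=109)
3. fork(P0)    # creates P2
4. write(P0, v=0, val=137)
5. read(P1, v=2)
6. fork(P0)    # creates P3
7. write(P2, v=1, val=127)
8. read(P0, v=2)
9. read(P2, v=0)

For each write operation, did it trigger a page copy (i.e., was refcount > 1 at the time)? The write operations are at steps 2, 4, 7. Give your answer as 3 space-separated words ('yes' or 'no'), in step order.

Op 1: fork(P0) -> P1. 3 ppages; refcounts: pp0:2 pp1:2 pp2:2
Op 2: write(P1, v0, 109). refcount(pp0)=2>1 -> COPY to pp3. 4 ppages; refcounts: pp0:1 pp1:2 pp2:2 pp3:1
Op 3: fork(P0) -> P2. 4 ppages; refcounts: pp0:2 pp1:3 pp2:3 pp3:1
Op 4: write(P0, v0, 137). refcount(pp0)=2>1 -> COPY to pp4. 5 ppages; refcounts: pp0:1 pp1:3 pp2:3 pp3:1 pp4:1
Op 5: read(P1, v2) -> 22. No state change.
Op 6: fork(P0) -> P3. 5 ppages; refcounts: pp0:1 pp1:4 pp2:4 pp3:1 pp4:2
Op 7: write(P2, v1, 127). refcount(pp1)=4>1 -> COPY to pp5. 6 ppages; refcounts: pp0:1 pp1:3 pp2:4 pp3:1 pp4:2 pp5:1
Op 8: read(P0, v2) -> 22. No state change.
Op 9: read(P2, v0) -> 37. No state change.

yes yes yes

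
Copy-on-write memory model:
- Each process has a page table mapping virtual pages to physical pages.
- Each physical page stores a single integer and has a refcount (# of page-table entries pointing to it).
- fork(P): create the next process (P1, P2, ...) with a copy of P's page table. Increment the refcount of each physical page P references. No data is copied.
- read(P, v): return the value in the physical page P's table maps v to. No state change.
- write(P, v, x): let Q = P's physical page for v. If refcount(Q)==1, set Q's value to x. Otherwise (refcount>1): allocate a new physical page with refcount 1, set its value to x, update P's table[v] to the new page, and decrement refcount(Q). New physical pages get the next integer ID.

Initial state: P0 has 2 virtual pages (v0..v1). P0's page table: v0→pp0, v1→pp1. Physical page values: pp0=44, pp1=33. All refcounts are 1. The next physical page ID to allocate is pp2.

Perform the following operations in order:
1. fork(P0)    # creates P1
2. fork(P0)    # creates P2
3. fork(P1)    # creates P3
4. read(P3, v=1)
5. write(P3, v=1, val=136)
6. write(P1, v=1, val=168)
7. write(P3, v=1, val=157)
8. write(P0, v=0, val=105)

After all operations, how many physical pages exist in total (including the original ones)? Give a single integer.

Answer: 5

Derivation:
Op 1: fork(P0) -> P1. 2 ppages; refcounts: pp0:2 pp1:2
Op 2: fork(P0) -> P2. 2 ppages; refcounts: pp0:3 pp1:3
Op 3: fork(P1) -> P3. 2 ppages; refcounts: pp0:4 pp1:4
Op 4: read(P3, v1) -> 33. No state change.
Op 5: write(P3, v1, 136). refcount(pp1)=4>1 -> COPY to pp2. 3 ppages; refcounts: pp0:4 pp1:3 pp2:1
Op 6: write(P1, v1, 168). refcount(pp1)=3>1 -> COPY to pp3. 4 ppages; refcounts: pp0:4 pp1:2 pp2:1 pp3:1
Op 7: write(P3, v1, 157). refcount(pp2)=1 -> write in place. 4 ppages; refcounts: pp0:4 pp1:2 pp2:1 pp3:1
Op 8: write(P0, v0, 105). refcount(pp0)=4>1 -> COPY to pp4. 5 ppages; refcounts: pp0:3 pp1:2 pp2:1 pp3:1 pp4:1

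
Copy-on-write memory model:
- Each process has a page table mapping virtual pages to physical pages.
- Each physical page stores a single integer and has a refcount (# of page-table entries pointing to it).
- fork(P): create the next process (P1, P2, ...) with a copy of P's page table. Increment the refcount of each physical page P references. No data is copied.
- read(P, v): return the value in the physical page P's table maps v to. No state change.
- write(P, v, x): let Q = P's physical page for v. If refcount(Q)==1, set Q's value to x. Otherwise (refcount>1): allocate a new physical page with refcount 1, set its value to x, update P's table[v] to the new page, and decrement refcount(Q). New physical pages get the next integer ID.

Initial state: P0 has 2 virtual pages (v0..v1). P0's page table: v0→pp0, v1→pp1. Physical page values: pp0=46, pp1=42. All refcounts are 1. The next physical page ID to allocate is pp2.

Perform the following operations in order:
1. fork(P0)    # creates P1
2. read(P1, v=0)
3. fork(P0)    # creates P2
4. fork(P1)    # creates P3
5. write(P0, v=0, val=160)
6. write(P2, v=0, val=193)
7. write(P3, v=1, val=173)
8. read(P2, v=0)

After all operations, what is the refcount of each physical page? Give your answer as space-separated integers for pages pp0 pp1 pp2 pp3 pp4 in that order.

Op 1: fork(P0) -> P1. 2 ppages; refcounts: pp0:2 pp1:2
Op 2: read(P1, v0) -> 46. No state change.
Op 3: fork(P0) -> P2. 2 ppages; refcounts: pp0:3 pp1:3
Op 4: fork(P1) -> P3. 2 ppages; refcounts: pp0:4 pp1:4
Op 5: write(P0, v0, 160). refcount(pp0)=4>1 -> COPY to pp2. 3 ppages; refcounts: pp0:3 pp1:4 pp2:1
Op 6: write(P2, v0, 193). refcount(pp0)=3>1 -> COPY to pp3. 4 ppages; refcounts: pp0:2 pp1:4 pp2:1 pp3:1
Op 7: write(P3, v1, 173). refcount(pp1)=4>1 -> COPY to pp4. 5 ppages; refcounts: pp0:2 pp1:3 pp2:1 pp3:1 pp4:1
Op 8: read(P2, v0) -> 193. No state change.

Answer: 2 3 1 1 1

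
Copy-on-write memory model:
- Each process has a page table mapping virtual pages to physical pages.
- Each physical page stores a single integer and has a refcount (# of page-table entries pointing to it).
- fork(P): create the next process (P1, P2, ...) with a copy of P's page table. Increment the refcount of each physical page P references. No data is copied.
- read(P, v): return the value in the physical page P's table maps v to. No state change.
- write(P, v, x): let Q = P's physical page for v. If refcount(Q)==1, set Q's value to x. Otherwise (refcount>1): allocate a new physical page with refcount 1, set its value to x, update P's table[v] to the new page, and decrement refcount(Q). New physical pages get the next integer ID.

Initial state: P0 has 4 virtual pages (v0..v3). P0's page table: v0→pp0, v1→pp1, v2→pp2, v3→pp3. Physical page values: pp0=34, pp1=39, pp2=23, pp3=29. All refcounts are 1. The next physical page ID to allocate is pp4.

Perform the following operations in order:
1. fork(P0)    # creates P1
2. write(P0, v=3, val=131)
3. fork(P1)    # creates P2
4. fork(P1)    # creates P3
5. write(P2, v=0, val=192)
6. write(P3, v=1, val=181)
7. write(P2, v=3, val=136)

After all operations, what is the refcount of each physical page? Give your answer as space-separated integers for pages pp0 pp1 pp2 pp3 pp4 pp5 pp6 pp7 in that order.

Op 1: fork(P0) -> P1. 4 ppages; refcounts: pp0:2 pp1:2 pp2:2 pp3:2
Op 2: write(P0, v3, 131). refcount(pp3)=2>1 -> COPY to pp4. 5 ppages; refcounts: pp0:2 pp1:2 pp2:2 pp3:1 pp4:1
Op 3: fork(P1) -> P2. 5 ppages; refcounts: pp0:3 pp1:3 pp2:3 pp3:2 pp4:1
Op 4: fork(P1) -> P3. 5 ppages; refcounts: pp0:4 pp1:4 pp2:4 pp3:3 pp4:1
Op 5: write(P2, v0, 192). refcount(pp0)=4>1 -> COPY to pp5. 6 ppages; refcounts: pp0:3 pp1:4 pp2:4 pp3:3 pp4:1 pp5:1
Op 6: write(P3, v1, 181). refcount(pp1)=4>1 -> COPY to pp6. 7 ppages; refcounts: pp0:3 pp1:3 pp2:4 pp3:3 pp4:1 pp5:1 pp6:1
Op 7: write(P2, v3, 136). refcount(pp3)=3>1 -> COPY to pp7. 8 ppages; refcounts: pp0:3 pp1:3 pp2:4 pp3:2 pp4:1 pp5:1 pp6:1 pp7:1

Answer: 3 3 4 2 1 1 1 1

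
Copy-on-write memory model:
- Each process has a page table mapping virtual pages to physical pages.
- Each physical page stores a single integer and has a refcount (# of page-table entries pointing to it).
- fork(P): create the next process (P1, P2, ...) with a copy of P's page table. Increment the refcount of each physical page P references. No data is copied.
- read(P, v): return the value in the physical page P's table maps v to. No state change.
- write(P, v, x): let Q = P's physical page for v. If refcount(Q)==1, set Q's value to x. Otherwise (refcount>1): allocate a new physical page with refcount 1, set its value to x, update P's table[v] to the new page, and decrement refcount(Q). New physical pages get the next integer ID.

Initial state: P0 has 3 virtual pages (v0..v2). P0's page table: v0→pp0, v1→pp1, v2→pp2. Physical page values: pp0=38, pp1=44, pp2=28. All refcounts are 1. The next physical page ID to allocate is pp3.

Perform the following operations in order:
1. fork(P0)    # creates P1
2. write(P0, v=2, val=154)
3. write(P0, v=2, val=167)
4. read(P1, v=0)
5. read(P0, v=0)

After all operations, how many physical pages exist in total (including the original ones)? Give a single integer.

Answer: 4

Derivation:
Op 1: fork(P0) -> P1. 3 ppages; refcounts: pp0:2 pp1:2 pp2:2
Op 2: write(P0, v2, 154). refcount(pp2)=2>1 -> COPY to pp3. 4 ppages; refcounts: pp0:2 pp1:2 pp2:1 pp3:1
Op 3: write(P0, v2, 167). refcount(pp3)=1 -> write in place. 4 ppages; refcounts: pp0:2 pp1:2 pp2:1 pp3:1
Op 4: read(P1, v0) -> 38. No state change.
Op 5: read(P0, v0) -> 38. No state change.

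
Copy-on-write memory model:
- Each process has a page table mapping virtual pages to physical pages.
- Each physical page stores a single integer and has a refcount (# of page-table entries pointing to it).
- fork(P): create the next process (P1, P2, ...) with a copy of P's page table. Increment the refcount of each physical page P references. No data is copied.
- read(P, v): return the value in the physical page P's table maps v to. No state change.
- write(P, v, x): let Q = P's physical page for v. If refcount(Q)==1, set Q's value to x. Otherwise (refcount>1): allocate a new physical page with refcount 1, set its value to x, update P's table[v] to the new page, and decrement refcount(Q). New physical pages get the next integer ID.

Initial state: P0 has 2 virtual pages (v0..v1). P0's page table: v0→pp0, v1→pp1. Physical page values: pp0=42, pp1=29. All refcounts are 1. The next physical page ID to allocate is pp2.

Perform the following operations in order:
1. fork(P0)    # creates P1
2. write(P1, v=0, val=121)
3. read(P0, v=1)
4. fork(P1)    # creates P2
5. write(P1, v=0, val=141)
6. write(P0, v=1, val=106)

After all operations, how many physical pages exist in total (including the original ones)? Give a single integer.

Answer: 5

Derivation:
Op 1: fork(P0) -> P1. 2 ppages; refcounts: pp0:2 pp1:2
Op 2: write(P1, v0, 121). refcount(pp0)=2>1 -> COPY to pp2. 3 ppages; refcounts: pp0:1 pp1:2 pp2:1
Op 3: read(P0, v1) -> 29. No state change.
Op 4: fork(P1) -> P2. 3 ppages; refcounts: pp0:1 pp1:3 pp2:2
Op 5: write(P1, v0, 141). refcount(pp2)=2>1 -> COPY to pp3. 4 ppages; refcounts: pp0:1 pp1:3 pp2:1 pp3:1
Op 6: write(P0, v1, 106). refcount(pp1)=3>1 -> COPY to pp4. 5 ppages; refcounts: pp0:1 pp1:2 pp2:1 pp3:1 pp4:1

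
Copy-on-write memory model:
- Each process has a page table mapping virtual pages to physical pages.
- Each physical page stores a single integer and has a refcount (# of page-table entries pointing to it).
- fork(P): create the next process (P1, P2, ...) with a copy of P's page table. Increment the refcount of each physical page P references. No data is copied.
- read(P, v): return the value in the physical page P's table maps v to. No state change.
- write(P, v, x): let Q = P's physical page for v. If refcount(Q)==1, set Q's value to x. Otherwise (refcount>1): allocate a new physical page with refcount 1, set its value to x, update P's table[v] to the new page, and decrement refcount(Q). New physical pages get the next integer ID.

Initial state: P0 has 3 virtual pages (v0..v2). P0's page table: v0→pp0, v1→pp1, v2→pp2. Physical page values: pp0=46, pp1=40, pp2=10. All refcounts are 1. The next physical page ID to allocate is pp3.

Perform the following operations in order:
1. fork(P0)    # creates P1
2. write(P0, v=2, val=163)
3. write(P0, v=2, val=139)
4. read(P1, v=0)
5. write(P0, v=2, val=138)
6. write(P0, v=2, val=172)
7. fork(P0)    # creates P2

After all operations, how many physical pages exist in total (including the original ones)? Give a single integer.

Answer: 4

Derivation:
Op 1: fork(P0) -> P1. 3 ppages; refcounts: pp0:2 pp1:2 pp2:2
Op 2: write(P0, v2, 163). refcount(pp2)=2>1 -> COPY to pp3. 4 ppages; refcounts: pp0:2 pp1:2 pp2:1 pp3:1
Op 3: write(P0, v2, 139). refcount(pp3)=1 -> write in place. 4 ppages; refcounts: pp0:2 pp1:2 pp2:1 pp3:1
Op 4: read(P1, v0) -> 46. No state change.
Op 5: write(P0, v2, 138). refcount(pp3)=1 -> write in place. 4 ppages; refcounts: pp0:2 pp1:2 pp2:1 pp3:1
Op 6: write(P0, v2, 172). refcount(pp3)=1 -> write in place. 4 ppages; refcounts: pp0:2 pp1:2 pp2:1 pp3:1
Op 7: fork(P0) -> P2. 4 ppages; refcounts: pp0:3 pp1:3 pp2:1 pp3:2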